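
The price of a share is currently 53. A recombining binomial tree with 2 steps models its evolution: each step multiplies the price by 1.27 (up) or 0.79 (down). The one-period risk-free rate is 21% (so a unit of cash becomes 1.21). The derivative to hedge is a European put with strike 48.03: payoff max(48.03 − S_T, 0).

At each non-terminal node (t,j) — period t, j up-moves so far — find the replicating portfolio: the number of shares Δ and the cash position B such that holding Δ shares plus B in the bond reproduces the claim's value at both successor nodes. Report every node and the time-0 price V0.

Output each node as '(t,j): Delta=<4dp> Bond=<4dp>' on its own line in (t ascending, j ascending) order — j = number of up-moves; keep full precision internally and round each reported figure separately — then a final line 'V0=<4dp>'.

Since d<R<u, set p* = (R−d)/(u−d) = 0.8750; price each node as the discounted p*-expectation of its children.
Terminal payoffs: V(2,0)=14.9527, V(2,1)=0.0000, V(2,2)=0.0000
(1,0): S=41.8700. Δ = (V_up−V_dn)/(S_up−S_dn) = (0.0000−14.9527)/(53.1749−33.0773) = -0.7440. V = [p*·0.0000 + (1−p*)·14.9527]/1.21 = 1.5447. B = V − Δ·S = 32.6962.
(1,1): S=67.3100. Δ = (V_up−V_dn)/(S_up−S_dn) = (0.0000−0.0000)/(85.4837−53.1749) = 0.0000. V = [p*·0.0000 + (1−p*)·0.0000]/1.21 = 0.0000. B = V − Δ·S = 0.0000.
(0,0): S=53.0000. Δ = (V_up−V_dn)/(S_up−S_dn) = (0.0000−1.5447)/(67.3100−41.8700) = -0.0607. V = [p*·0.0000 + (1−p*)·1.5447]/1.21 = 0.1596. B = V − Δ·S = 3.3777.
Check: Δ(0,0)·S0 + B(0,0) = 0.1596 = V0.

(0,0): Delta=-0.0607 Bond=3.3777
(1,0): Delta=-0.7440 Bond=32.6962
(1,1): Delta=0.0000 Bond=0.0000
V0=0.1596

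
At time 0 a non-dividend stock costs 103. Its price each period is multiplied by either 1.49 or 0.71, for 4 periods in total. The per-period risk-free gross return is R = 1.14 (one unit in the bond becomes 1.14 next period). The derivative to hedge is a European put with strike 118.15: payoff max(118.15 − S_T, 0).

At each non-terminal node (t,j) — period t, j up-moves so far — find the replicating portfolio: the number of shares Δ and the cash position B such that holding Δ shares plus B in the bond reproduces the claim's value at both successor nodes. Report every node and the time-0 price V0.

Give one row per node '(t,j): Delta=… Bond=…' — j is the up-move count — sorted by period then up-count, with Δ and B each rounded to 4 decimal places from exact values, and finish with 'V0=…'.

(0,0): Delta=-0.2005 Bond=30.9463
(1,0): Delta=-0.4926 Bond=56.6390
(1,1): Delta=-0.0873 Bond=17.8925
(2,0): Delta=-1.0000 Bond=90.9126
(2,1): Delta=-0.2958 Bond=43.1256
(2,2): Delta=-0.0063 Bond=1.8978
(3,0): Delta=-1.0000 Bond=103.6404
(3,1): Delta=-1.0000 Bond=103.6404
(3,2): Delta=-0.0227 Bond=4.8214
(3,3): Delta=0.0000 Bond=0.0000
V0=10.2908

Since d<R<u, set p* = (R−d)/(u−d) = 0.5513; price each node as the discounted p*-expectation of its children.
Payoff layer (t=4): V(4,0)=91.9760, V(4,1)=63.2214, V(4,2)=2.8773, V(4,3)=0.0000, V(4,4)=0.0000
Node (3,0) S=36.8648: V=(p*·63.2214+(1−p*)·91.9760)/1.14=66.7755; Δ=(63.2214−91.9760)/(54.9286−26.1740)=-1.0000; B=V−Δ·S=103.6404
Node (3,1) S=77.3642: V=(p*·2.8773+(1−p*)·63.2214)/1.14=26.2761; Δ=(2.8773−63.2214)/(115.2727−54.9286)=-1.0000; B=V−Δ·S=103.6404
Node (3,2) S=162.3559: V=(p*·0.0000+(1−p*)·2.8773)/1.14=1.1325; Δ=(0.0000−2.8773)/(241.9103−115.2727)=-0.0227; B=V−Δ·S=4.8214
Node (3,3) S=340.7187: V=(p*·0.0000+(1−p*)·0.0000)/1.14=0.0000; Δ=(0.0000−0.0000)/(507.6709−241.9103)=0.0000; B=V−Δ·S=0.0000
Node (2,0) S=51.9223: V=(p*·26.2761+(1−p*)·66.7755)/1.14=38.9903; Δ=(26.2761−66.7755)/(77.3642−36.8648)=-1.0000; B=V−Δ·S=90.9126
Node (2,1) S=108.9637: V=(p*·1.1325+(1−p*)·26.2761)/1.14=10.8903; Δ=(1.1325−26.2761)/(162.3559−77.3642)=-0.2958; B=V−Δ·S=43.1256
Node (2,2) S=228.6703: V=(p*·0.0000+(1−p*)·1.1325)/1.14=0.4458; Δ=(0.0000−1.1325)/(340.7187−162.3559)=-0.0063; B=V−Δ·S=1.8978
Node (1,0) S=73.1300: V=(p*·10.8903+(1−p*)·38.9903)/1.14=20.6134; Δ=(10.8903−38.9903)/(108.9637−51.9223)=-0.4926; B=V−Δ·S=56.6390
Node (1,1) S=153.4700: V=(p*·0.4458+(1−p*)·10.8903)/1.14=4.5021; Δ=(0.4458−10.8903)/(228.6703−108.9637)=-0.0873; B=V−Δ·S=17.8925
Node (0,0) S=103.0000: V=(p*·4.5021+(1−p*)·20.6134)/1.14=10.2908; Δ=(4.5021−20.6134)/(153.4700−73.1300)=-0.2005; B=V−Δ·S=30.9463
Check: Δ(0,0)·S0 + B(0,0) = 10.2908 = V0.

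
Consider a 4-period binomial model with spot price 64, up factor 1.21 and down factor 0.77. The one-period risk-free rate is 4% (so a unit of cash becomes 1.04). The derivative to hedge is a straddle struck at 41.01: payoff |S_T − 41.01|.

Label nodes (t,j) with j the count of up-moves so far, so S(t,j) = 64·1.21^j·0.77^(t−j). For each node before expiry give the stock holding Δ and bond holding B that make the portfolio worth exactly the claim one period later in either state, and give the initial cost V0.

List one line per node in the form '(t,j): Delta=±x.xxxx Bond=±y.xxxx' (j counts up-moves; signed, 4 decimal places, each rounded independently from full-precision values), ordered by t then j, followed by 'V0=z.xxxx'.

(0,0): Delta=0.8550 Bond=-23.7043
(1,0): Delta=0.6076 Bond=-12.4597
(1,1): Delta=0.9542 Bond=-32.3294
(2,0): Delta=0.0281 Bond=9.0318
(2,1): Delta=0.8398 Bond=-26.8036
(2,2): Delta=1.0000 Bond=-37.9161
(3,0): Delta=-1.0000 Bond=39.4327
(3,1): Delta=0.4401 Bond=-9.5207
(3,2): Delta=1.0000 Bond=-39.4327
(3,3): Delta=1.0000 Bond=-39.4327
V0=31.0186

The replicating-portfolio and risk-neutral prices coincide; use p* = (1.04−0.77)/(1.21−0.77) = 0.6136 for the latter.
Terminal payoffs: V(4,0)=18.5121, V(4,1)=5.6561, V(4,2)=14.5462, V(4,3)=46.2925, V(4,4)=96.1797
(3,0): S=29.2181. Δ = (V_up−V_dn)/(S_up−S_dn) = (5.6561−18.5121)/(35.3539−22.4979) = -1.0000. V = [p*·5.6561 + (1−p*)·18.5121]/1.04 = 10.2146. B = V − Δ·S = 39.4327.
(3,1): S=45.9142. Δ = (V_up−V_dn)/(S_up−S_dn) = (14.5462−5.6561)/(55.5562−35.3539) = 0.4401. V = [p*·14.5462 + (1−p*)·5.6561]/1.04 = 10.6840. B = V − Δ·S = -9.5207.
(3,2): S=72.1508. Δ = (V_up−V_dn)/(S_up−S_dn) = (46.2925−14.5462)/(87.3025−55.5562) = 1.0000. V = [p*·46.2925 + (1−p*)·14.5462]/1.04 = 32.7182. B = V − Δ·S = -39.4327.
(3,3): S=113.3799. Δ = (V_up−V_dn)/(S_up−S_dn) = (96.1797−46.2925)/(137.1897−87.3025) = 1.0000. V = [p*·96.1797 + (1−p*)·46.2925]/1.04 = 73.9472. B = V − Δ·S = -39.4327.
(2,0): S=37.9456. Δ = (V_up−V_dn)/(S_up−S_dn) = (10.6840−10.2146)/(45.9142−29.2181) = 0.0281. V = [p*·10.6840 + (1−p*)·10.2146]/1.04 = 10.0987. B = V − Δ·S = 9.0318.
(2,1): S=59.6288. Δ = (V_up−V_dn)/(S_up−S_dn) = (32.7182−10.6840)/(72.1508−45.9142) = 0.8398. V = [p*·32.7182 + (1−p*)·10.6840]/1.04 = 23.2740. B = V − Δ·S = -26.8036.
(2,2): S=93.7024. Δ = (V_up−V_dn)/(S_up−S_dn) = (73.9472−32.7182)/(113.3799−72.1508) = 1.0000. V = [p*·73.9472 + (1−p*)·32.7182]/1.04 = 55.7863. B = V − Δ·S = -37.9161.
(1,0): S=49.2800. Δ = (V_up−V_dn)/(S_up−S_dn) = (23.2740−10.0987)/(59.6288−37.9456) = 0.6076. V = [p*·23.2740 + (1−p*)·10.0987]/1.04 = 17.4842. B = V − Δ·S = -12.4597.
(1,1): S=77.4400. Δ = (V_up−V_dn)/(S_up−S_dn) = (55.7863−23.2740)/(93.7024−59.6288) = 0.9542. V = [p*·55.7863 + (1−p*)·23.2740]/1.04 = 41.5623. B = V − Δ·S = -32.3294.
(0,0): S=64.0000. Δ = (V_up−V_dn)/(S_up−S_dn) = (41.5623−17.4842)/(77.4400−49.2800) = 0.8550. V = [p*·41.5623 + (1−p*)·17.4842]/1.04 = 31.0186. B = V − Δ·S = -23.7043.
Self-financing check: at every node Δ·S+B equals the discounted successor values.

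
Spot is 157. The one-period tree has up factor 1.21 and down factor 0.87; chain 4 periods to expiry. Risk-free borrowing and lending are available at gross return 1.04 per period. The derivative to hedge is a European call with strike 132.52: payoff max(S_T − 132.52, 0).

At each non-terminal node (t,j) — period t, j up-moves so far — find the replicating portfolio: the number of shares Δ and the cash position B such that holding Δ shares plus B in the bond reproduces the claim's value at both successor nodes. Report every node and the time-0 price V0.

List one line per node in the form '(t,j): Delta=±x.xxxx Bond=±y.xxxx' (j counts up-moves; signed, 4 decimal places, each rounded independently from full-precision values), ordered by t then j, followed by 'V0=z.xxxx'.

The replicating-portfolio and risk-neutral prices coincide; use p* = (1.04−0.87)/(1.21−0.87) = 0.5000 for the latter.
Payoff layer (t=4): V(4,0)=0.0000, V(4,1)=0.0000, V(4,2)=41.4638, V(4,3)=109.4575, V(4,4)=204.0234
  t=3,j=0: stock 103.3850 → up 125.0958 (V=0.0000), down 89.9449 (V=0.0000). Price 0.0000; hedge Δ=0.0000, bond B=0.0000.
  t=3,j=1: stock 143.7883 → up 173.9838 (V=41.4638), down 125.0958 (V=0.0000). Price 19.9345; hedge Δ=0.8481, bond B=-102.0179.
  t=3,j=2: stock 199.9814 → up 241.9775 (V=109.4575), down 173.9838 (V=41.4638). Price 72.5583; hedge Δ=1.0000, bond B=-127.4231.
  t=3,j=3: stock 278.1351 → up 336.5434 (V=204.0234), down 241.9775 (V=109.4575). Price 150.7120; hedge Δ=1.0000, bond B=-127.4231.
  t=2,j=0: stock 118.8333 → up 143.7883 (V=19.9345), down 103.3850 (V=0.0000). Price 9.5839; hedge Δ=0.4934, bond B=-49.0471.
  t=2,j=1: stock 165.2739 → up 199.9814 (V=72.5583), down 143.7883 (V=19.9345). Price 44.4677; hedge Δ=0.9365, bond B=-110.3082.
  t=2,j=2: stock 229.8637 → up 278.1351 (V=150.7120), down 199.9814 (V=72.5583). Price 107.3415; hedge Δ=1.0000, bond B=-122.5222.
  t=1,j=0: stock 136.5900 → up 165.2739 (V=44.4677), down 118.8333 (V=9.5839). Price 25.9864; hedge Δ=0.7511, bond B=-76.6131.
  t=1,j=1: stock 189.9700 → up 229.8637 (V=107.3415), down 165.2739 (V=44.4677). Price 72.9852; hedge Δ=0.9734, bond B=-111.9377.
  t=0,j=0: stock 157.0000 → up 189.9700 (V=72.9852), down 136.5900 (V=25.9864). Price 47.5825; hedge Δ=0.8805, bond B=-90.6494.
The time-0 hedge costs 47.5825, which is the no-arbitrage price.

(0,0): Delta=0.8805 Bond=-90.6494
(1,0): Delta=0.7511 Bond=-76.6131
(1,1): Delta=0.9734 Bond=-111.9377
(2,0): Delta=0.4934 Bond=-49.0471
(2,1): Delta=0.9365 Bond=-110.3082
(2,2): Delta=1.0000 Bond=-122.5222
(3,0): Delta=0.0000 Bond=0.0000
(3,1): Delta=0.8481 Bond=-102.0179
(3,2): Delta=1.0000 Bond=-127.4231
(3,3): Delta=1.0000 Bond=-127.4231
V0=47.5825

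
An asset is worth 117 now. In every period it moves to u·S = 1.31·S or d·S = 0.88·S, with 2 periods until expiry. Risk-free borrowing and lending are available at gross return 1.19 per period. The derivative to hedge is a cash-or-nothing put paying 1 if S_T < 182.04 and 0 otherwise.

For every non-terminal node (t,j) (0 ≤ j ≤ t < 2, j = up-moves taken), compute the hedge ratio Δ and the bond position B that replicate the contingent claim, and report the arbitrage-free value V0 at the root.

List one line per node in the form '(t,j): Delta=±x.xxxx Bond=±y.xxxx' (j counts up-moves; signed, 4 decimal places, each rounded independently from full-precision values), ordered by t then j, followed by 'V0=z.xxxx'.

(0,0): Delta=-0.0120 Bond=1.7480
(1,0): Delta=0.0000 Bond=0.8403
(1,1): Delta=-0.0152 Bond=2.5601
V0=0.3391

Since d<R<u, set p* = (R−d)/(u−d) = 0.7209; price each node as the discounted p*-expectation of its children.
Terminal payoffs: V(2,0)=1.0000, V(2,1)=1.0000, V(2,2)=0.0000
  t=1,j=0: stock 102.9600 → up 134.8776 (V=1.0000), down 90.6048 (V=1.0000). Price 0.8403; hedge Δ=0.0000, bond B=0.8403.
  t=1,j=1: stock 153.2700 → up 200.7837 (V=0.0000), down 134.8776 (V=1.0000). Price 0.2345; hedge Δ=-0.0152, bond B=2.5601.
  t=0,j=0: stock 117.0000 → up 153.2700 (V=0.2345), down 102.9600 (V=0.8403). Price 0.3391; hedge Δ=-0.0120, bond B=1.7480.
Each (Δ,B) replicates both successor values, so the strategy is self-financing and V0 is arbitrage-free.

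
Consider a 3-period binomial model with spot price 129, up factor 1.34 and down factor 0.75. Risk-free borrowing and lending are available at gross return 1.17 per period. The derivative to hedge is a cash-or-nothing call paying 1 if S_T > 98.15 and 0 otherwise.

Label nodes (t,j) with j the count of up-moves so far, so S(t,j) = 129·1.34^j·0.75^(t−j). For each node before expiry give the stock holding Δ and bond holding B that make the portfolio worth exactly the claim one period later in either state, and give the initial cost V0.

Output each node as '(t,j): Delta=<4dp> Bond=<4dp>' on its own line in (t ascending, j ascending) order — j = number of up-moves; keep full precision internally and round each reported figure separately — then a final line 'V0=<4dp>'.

No-arbitrage ⇒ martingale measure with p* = (R−d)/(u−d) = 0.7119.
At expiry t=3: V(3,0)=0.0000, V(3,1)=0.0000, V(3,2)=1.0000, V(3,3)=1.0000
Node (2,0) S=72.5625: V=(p*·0.0000+(1−p*)·0.0000)/1.17=0.0000; Δ=(0.0000−0.0000)/(97.2338−54.4219)=0.0000; B=V−Δ·S=0.0000
Node (2,1) S=129.6450: V=(p*·1.0000+(1−p*)·0.0000)/1.17=0.6084; Δ=(1.0000−0.0000)/(173.7243−97.2338)=0.0131; B=V−Δ·S=-1.0865
Node (2,2) S=231.6324: V=(p*·1.0000+(1−p*)·1.0000)/1.17=0.8547; Δ=(1.0000−1.0000)/(310.3874−173.7243)=0.0000; B=V−Δ·S=0.8547
Node (1,0) S=96.7500: V=(p*·0.6084+(1−p*)·0.0000)/1.17=0.3702; Δ=(0.6084−0.0000)/(129.6450−72.5625)=0.0107; B=V−Δ·S=-0.6611
Node (1,1) S=172.8600: V=(p*·0.8547+(1−p*)·0.6084)/1.17=0.6699; Δ=(0.8547−0.6084)/(231.6324−129.6450)=0.0024; B=V−Δ·S=0.2525
Node (0,0) S=129.0000: V=(p*·0.6699+(1−p*)·0.3702)/1.17=0.4987; Δ=(0.6699−0.3702)/(172.8600−96.7500)=0.0039; B=V−Δ·S=-0.0092
Self-financing check: at every node Δ·S+B equals the discounted successor values.

(0,0): Delta=0.0039 Bond=-0.0092
(1,0): Delta=0.0107 Bond=-0.6611
(1,1): Delta=0.0024 Bond=0.2525
(2,0): Delta=0.0000 Bond=0.0000
(2,1): Delta=0.0131 Bond=-1.0865
(2,2): Delta=0.0000 Bond=0.8547
V0=0.4987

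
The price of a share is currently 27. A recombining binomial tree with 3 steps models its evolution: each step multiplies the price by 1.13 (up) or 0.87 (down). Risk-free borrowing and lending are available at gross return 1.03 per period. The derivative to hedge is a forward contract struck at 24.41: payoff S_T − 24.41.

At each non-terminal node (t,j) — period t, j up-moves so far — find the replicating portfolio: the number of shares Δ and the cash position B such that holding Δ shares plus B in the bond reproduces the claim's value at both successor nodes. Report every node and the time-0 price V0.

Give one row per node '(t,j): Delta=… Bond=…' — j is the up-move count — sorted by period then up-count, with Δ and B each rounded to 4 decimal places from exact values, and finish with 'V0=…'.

(0,0): Delta=1.0000 Bond=-22.3386
(1,0): Delta=1.0000 Bond=-23.0088
(1,1): Delta=1.0000 Bond=-23.0088
(2,0): Delta=1.0000 Bond=-23.6990
(2,1): Delta=1.0000 Bond=-23.6990
(2,2): Delta=1.0000 Bond=-23.6990
V0=4.6614

The replicating-portfolio and risk-neutral prices coincide; use p* = (1.03−0.87)/(1.13−0.87) = 0.6154 for the latter.
Terminal values V(3,·): V(3,0)=-6.6304, V(3,1)=-1.3170, V(3,2)=5.5844, V(3,3)=14.5482
(2,0): S=20.4363. Δ = (V_up−V_dn)/(S_up−S_dn) = (-1.3170−-6.6304)/(23.0930−17.7796) = 1.0000. V = [p*·-1.3170 + (1−p*)·-6.6304]/1.03 = -3.2627. B = V − Δ·S = -23.6990.
(2,1): S=26.5437. Δ = (V_up−V_dn)/(S_up−S_dn) = (5.5844−-1.3170)/(29.9944−23.0930) = 1.0000. V = [p*·5.5844 + (1−p*)·-1.3170]/1.03 = 2.8447. B = V − Δ·S = -23.6990.
(2,2): S=34.4763. Δ = (V_up−V_dn)/(S_up−S_dn) = (14.5482−5.5844)/(38.9582−29.9944) = 1.0000. V = [p*·14.5482 + (1−p*)·5.5844]/1.03 = 10.7773. B = V − Δ·S = -23.6990.
(1,0): S=23.4900. Δ = (V_up−V_dn)/(S_up−S_dn) = (2.8447−-3.2627)/(26.5437−20.4363) = 1.0000. V = [p*·2.8447 + (1−p*)·-3.2627]/1.03 = 0.4812. B = V − Δ·S = -23.0088.
(1,1): S=30.5100. Δ = (V_up−V_dn)/(S_up−S_dn) = (10.7773−2.8447)/(34.4763−26.5437) = 1.0000. V = [p*·10.7773 + (1−p*)·2.8447]/1.03 = 7.5012. B = V − Δ·S = -23.0088.
(0,0): S=27.0000. Δ = (V_up−V_dn)/(S_up−S_dn) = (7.5012−0.4812)/(30.5100−23.4900) = 1.0000. V = [p*·7.5012 + (1−p*)·0.4812]/1.03 = 4.6614. B = V − Δ·S = -22.3386.
Self-financing check: at every node Δ·S+B equals the discounted successor values.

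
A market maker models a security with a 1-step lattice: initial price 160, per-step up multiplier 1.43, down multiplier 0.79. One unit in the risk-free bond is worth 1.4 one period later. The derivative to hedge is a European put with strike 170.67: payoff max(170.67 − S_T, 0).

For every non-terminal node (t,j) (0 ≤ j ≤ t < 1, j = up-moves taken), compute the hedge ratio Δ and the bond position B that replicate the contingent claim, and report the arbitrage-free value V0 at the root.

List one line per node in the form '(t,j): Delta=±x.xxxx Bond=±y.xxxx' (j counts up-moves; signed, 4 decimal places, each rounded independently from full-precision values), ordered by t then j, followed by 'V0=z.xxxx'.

The replicating-portfolio and risk-neutral prices coincide; use p* = (1.4−0.79)/(1.43−0.79) = 0.9531 for the latter.
At expiry t=1: V(1,0)=44.2700, V(1,1)=0.0000
  t=0,j=0: stock 160.0000 → up 228.8000 (V=0.0000), down 126.4000 (V=44.2700). Price 1.4823; hedge Δ=-0.4323, bond B=70.6541.
Self-financing check: at every node Δ·S+B equals the discounted successor values.

(0,0): Delta=-0.4323 Bond=70.6541
V0=1.4823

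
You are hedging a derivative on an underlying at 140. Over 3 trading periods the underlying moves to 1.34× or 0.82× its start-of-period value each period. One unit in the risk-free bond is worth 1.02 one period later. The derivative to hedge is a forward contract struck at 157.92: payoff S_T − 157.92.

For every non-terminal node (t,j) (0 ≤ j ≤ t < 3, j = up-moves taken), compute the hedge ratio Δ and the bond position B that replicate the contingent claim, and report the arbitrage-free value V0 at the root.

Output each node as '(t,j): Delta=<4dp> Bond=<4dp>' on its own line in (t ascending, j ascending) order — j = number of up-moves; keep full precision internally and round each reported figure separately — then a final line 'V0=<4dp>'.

The replicating-portfolio and risk-neutral prices coincide; use p* = (1.02−0.82)/(1.34−0.82) = 0.3846 for the latter.
At expiry t=3: V(3,0)=-80.7285, V(3,1)=-31.7778, V(3,2)=48.2149, V(3,3)=178.9346
Node (2,0) S=94.1360: V=(p*·-31.7778+(1−p*)·-80.7285)/1.02=-60.6875; Δ=(-31.7778−-80.7285)/(126.1422−77.1915)=1.0000; B=V−Δ·S=-154.8235
Node (2,1) S=153.8320: V=(p*·48.2149+(1−p*)·-31.7778)/1.02=-0.9915; Δ=(48.2149−-31.7778)/(206.1349−126.1422)=1.0000; B=V−Δ·S=-154.8235
Node (2,2) S=251.3840: V=(p*·178.9346+(1−p*)·48.2149)/1.02=96.5605; Δ=(178.9346−48.2149)/(336.8546−206.1349)=1.0000; B=V−Δ·S=-154.8235
Node (1,0) S=114.8000: V=(p*·-0.9915+(1−p*)·-60.6875)/1.02=-36.9878; Δ=(-0.9915−-60.6875)/(153.8320−94.1360)=1.0000; B=V−Δ·S=-151.7878
Node (1,1) S=187.6000: V=(p*·96.5605+(1−p*)·-0.9915)/1.02=35.8122; Δ=(96.5605−-0.9915)/(251.3840−153.8320)=1.0000; B=V−Δ·S=-151.7878
Node (0,0) S=140.0000: V=(p*·35.8122+(1−p*)·-36.9878)/1.02=-8.8115; Δ=(35.8122−-36.9878)/(187.6000−114.8000)=1.0000; B=V−Δ·S=-148.8115
Self-financing check: at every node Δ·S+B equals the discounted successor values.

(0,0): Delta=1.0000 Bond=-148.8115
(1,0): Delta=1.0000 Bond=-151.7878
(1,1): Delta=1.0000 Bond=-151.7878
(2,0): Delta=1.0000 Bond=-154.8235
(2,1): Delta=1.0000 Bond=-154.8235
(2,2): Delta=1.0000 Bond=-154.8235
V0=-8.8115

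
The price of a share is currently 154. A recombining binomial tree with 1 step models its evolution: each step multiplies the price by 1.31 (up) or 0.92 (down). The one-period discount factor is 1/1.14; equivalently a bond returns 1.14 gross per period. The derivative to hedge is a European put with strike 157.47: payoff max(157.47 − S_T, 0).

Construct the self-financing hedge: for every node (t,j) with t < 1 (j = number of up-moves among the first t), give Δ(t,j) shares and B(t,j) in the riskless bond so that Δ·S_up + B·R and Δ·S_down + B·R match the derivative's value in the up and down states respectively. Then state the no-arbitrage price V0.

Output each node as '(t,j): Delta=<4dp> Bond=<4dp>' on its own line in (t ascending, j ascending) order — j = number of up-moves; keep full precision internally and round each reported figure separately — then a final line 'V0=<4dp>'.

(0,0): Delta=-0.2629 Bond=46.5247
V0=6.0376

The replicating-portfolio and risk-neutral prices coincide; use p* = (1.14−0.92)/(1.31−0.92) = 0.5641 for the latter.
Terminal payoffs: V(1,0)=15.7900, V(1,1)=0.0000
  t=0,j=0: stock 154.0000 → up 201.7400 (V=0.0000), down 141.6800 (V=15.7900). Price 6.0376; hedge Δ=-0.2629, bond B=46.5247.
Check: Δ(0,0)·S0 + B(0,0) = 6.0376 = V0.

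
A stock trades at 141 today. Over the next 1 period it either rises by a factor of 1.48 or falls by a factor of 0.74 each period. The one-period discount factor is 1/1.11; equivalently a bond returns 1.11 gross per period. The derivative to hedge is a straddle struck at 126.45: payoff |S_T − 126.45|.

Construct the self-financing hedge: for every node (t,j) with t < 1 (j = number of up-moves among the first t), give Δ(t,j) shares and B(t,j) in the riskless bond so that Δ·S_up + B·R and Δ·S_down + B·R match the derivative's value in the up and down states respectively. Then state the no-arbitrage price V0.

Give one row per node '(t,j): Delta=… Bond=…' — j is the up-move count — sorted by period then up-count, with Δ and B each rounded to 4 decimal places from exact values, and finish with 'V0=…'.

(0,0): Delta=0.5762 Bond=-34.2432
V0=47.0000

The replicating-portfolio and risk-neutral prices coincide; use p* = (1.11−0.74)/(1.48−0.74) = 0.5000 for the latter.
At expiry t=1: V(1,0)=22.1100, V(1,1)=82.2300
Node (0,0) S=141.0000: V=(p*·82.2300+(1−p*)·22.1100)/1.11=47.0000; Δ=(82.2300−22.1100)/(208.6800−104.3400)=0.5762; B=V−Δ·S=-34.2432
Self-financing check: at every node Δ·S+B equals the discounted successor values.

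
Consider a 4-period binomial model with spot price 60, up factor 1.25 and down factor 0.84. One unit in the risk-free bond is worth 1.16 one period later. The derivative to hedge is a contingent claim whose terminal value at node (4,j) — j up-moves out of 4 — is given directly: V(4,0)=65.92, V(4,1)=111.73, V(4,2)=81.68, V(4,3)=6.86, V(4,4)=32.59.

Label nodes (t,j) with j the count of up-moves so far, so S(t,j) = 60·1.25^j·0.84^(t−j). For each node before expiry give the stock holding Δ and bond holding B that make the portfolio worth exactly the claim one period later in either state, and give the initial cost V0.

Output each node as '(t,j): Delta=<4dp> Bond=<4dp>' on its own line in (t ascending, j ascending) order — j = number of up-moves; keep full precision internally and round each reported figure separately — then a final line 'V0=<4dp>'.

(0,0): Delta=-0.5388 Bond=50.6530
(1,0): Delta=-1.9301 Bond=128.8803
(1,1): Delta=-0.2758 Bond=39.0355
(2,0): Delta=-0.6654 Bond=95.9597
(2,1): Delta=-2.1691 Bond=164.5597
(2,2): Delta=0.0820 Bond=11.7341
(3,0): Delta=3.1419 Bond=-24.0816
(3,1): Delta=-1.3850 Bond=149.3930
(3,2): Delta=-2.3173 Bond=202.5601
(3,3): Delta=0.5355 Bond=-39.5303
V0=18.3278

Under the risk-neutral measure, an up-move has probability p* = (R−d)/(u−d) = 0.7805 and values discount at R = 1.16.
Terminal values V(4,·): V(4,0)=65.9200, V(4,1)=111.7300, V(4,2)=81.6800, V(4,3)=6.8600, V(4,4)=32.5900
Node (3,0) S=35.5622: V=(p*·111.7300+(1−p*)·65.9200)/1.16=87.6501; Δ=(111.7300−65.9200)/(44.4528−29.8723)=3.1419; B=V−Δ·S=-24.0816
Node (3,1) S=52.9200: V=(p*·81.6800+(1−p*)·111.7300)/1.16=76.1003; Δ=(81.6800−111.7300)/(66.1500−44.4528)=-1.3850; B=V−Δ·S=149.3930
Node (3,2) S=78.7500: V=(p*·6.8600+(1−p*)·81.6800)/1.16=20.0723; Δ=(6.8600−81.6800)/(98.4375−66.1500)=-2.3173; B=V−Δ·S=202.5601
Node (3,3) S=117.1875: V=(p*·32.5900+(1−p*)·6.8600)/1.16=23.2258; Δ=(32.5900−6.8600)/(146.4844−98.4375)=0.5355; B=V−Δ·S=-39.5303
Node (2,0) S=42.3360: V=(p*·76.1003+(1−p*)·87.6501)/1.16=67.7893; Δ=(76.1003−87.6501)/(52.9200−35.5622)=-0.6654; B=V−Δ·S=95.9597
Node (2,1) S=63.0000: V=(p*·20.0723+(1−p*)·76.1003)/1.16=27.9062; Δ=(20.0723−76.1003)/(78.7500−52.9200)=-2.1691; B=V−Δ·S=164.5597
Node (2,2) S=93.7500: V=(p*·23.2258+(1−p*)·20.0723)/1.16=19.4255; Δ=(23.2258−20.0723)/(117.1875−78.7500)=0.0820; B=V−Δ·S=11.7341
Node (1,0) S=50.4000: V=(p*·27.9062+(1−p*)·67.7893)/1.16=31.6043; Δ=(27.9062−67.7893)/(63.0000−42.3360)=-1.9301; B=V−Δ·S=128.8803
Node (1,1) S=75.0000: V=(p*·19.4255+(1−p*)·27.9062)/1.16=18.3510; Δ=(19.4255−27.9062)/(93.7500−63.0000)=-0.2758; B=V−Δ·S=39.0355
Node (0,0) S=60.0000: V=(p*·18.3510+(1−p*)·31.6043)/1.16=18.3278; Δ=(18.3510−31.6043)/(75.0000−50.4000)=-0.5388; B=V−Δ·S=50.6530
Self-financing check: at every node Δ·S+B equals the discounted successor values.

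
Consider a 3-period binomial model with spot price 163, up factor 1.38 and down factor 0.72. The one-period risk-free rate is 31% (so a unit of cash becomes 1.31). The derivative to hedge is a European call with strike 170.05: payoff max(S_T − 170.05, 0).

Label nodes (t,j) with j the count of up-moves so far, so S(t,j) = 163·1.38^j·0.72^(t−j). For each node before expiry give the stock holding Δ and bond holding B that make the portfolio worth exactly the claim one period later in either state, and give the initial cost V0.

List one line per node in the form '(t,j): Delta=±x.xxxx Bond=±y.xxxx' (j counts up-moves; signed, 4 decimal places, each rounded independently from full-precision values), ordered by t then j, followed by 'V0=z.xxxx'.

No-arbitrage ⇒ martingale measure with p* = (R−d)/(u−d) = 0.8939.
Terminal values V(3,·): V(3,0)=0.0000, V(3,1)=0.0000, V(3,2)=53.4504, V(3,3)=258.3257
(2,0): S=84.4992. Δ = (V_up−V_dn)/(S_up−S_dn) = (0.0000−0.0000)/(116.6089−60.8394) = 0.0000. V = [p*·0.0000 + (1−p*)·0.0000]/1.31 = 0.0000. B = V − Δ·S = 0.0000.
(2,1): S=161.9568. Δ = (V_up−V_dn)/(S_up−S_dn) = (53.4504−0.0000)/(223.5004−116.6089) = 0.5000. V = [p*·53.4504 + (1−p*)·0.0000]/1.31 = 36.4744. B = V − Δ·S = -44.5111.
(2,2): S=310.4172. Δ = (V_up−V_dn)/(S_up−S_dn) = (258.3257−53.4504)/(428.3757−223.5004) = 1.0000. V = [p*·258.3257 + (1−p*)·53.4504]/1.31 = 180.6080. B = V − Δ·S = -129.8092.
(1,0): S=117.3600. Δ = (V_up−V_dn)/(S_up−S_dn) = (36.4744−0.0000)/(161.9568−84.4992) = 0.4709. V = [p*·36.4744 + (1−p*)·0.0000]/1.31 = 24.8900. B = V − Δ·S = -30.3742.
(1,1): S=224.9400. Δ = (V_up−V_dn)/(S_up−S_dn) = (180.6080−36.4744)/(310.4172−161.9568) = 0.9709. V = [p*·180.6080 + (1−p*)·36.4744]/1.31 = 126.1993. B = V − Δ·S = -92.1850.
(0,0): S=163.0000. Δ = (V_up−V_dn)/(S_up−S_dn) = (126.1993−24.8900)/(224.9400−117.3600) = 0.9417. V = [p*·126.1993 + (1−p*)·24.8900]/1.31 = 88.1331. B = V − Δ·S = -65.3659.
Root portfolio cost Δ·163+B reproduces V0=88.1331.

(0,0): Delta=0.9417 Bond=-65.3659
(1,0): Delta=0.4709 Bond=-30.3742
(1,1): Delta=0.9709 Bond=-92.1850
(2,0): Delta=0.0000 Bond=0.0000
(2,1): Delta=0.5000 Bond=-44.5111
(2,2): Delta=1.0000 Bond=-129.8092
V0=88.1331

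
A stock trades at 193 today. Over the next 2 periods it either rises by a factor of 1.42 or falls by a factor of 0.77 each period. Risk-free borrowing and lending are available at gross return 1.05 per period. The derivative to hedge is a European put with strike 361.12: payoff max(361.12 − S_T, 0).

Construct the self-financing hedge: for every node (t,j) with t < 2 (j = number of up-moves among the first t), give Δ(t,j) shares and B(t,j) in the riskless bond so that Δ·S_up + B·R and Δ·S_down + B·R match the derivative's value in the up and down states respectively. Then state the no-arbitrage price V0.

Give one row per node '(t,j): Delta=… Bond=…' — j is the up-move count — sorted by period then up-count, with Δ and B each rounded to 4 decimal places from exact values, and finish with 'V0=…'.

The replicating-portfolio and risk-neutral prices coincide; use p* = (1.05−0.77)/(1.42−0.77) = 0.4308 for the latter.
Payoff layer (t=2): V(2,0)=246.6903, V(2,1)=150.0938, V(2,2)=0.0000
Node (1,0) S=148.6100: V=(p*·150.0938+(1−p*)·246.6903)/1.05=195.3138; Δ=(150.0938−246.6903)/(211.0262−114.4297)=-1.0000; B=V−Δ·S=343.9238
Node (1,1) S=274.0600: V=(p*·0.0000+(1−p*)·150.0938)/1.05=81.3695; Δ=(0.0000−150.0938)/(389.1652−211.0262)=-0.8426; B=V−Δ·S=312.2831
Node (0,0) S=193.0000: V=(p*·81.3695+(1−p*)·195.3138)/1.05=139.2668; Δ=(81.3695−195.3138)/(274.0600−148.6100)=-0.9083; B=V−Δ·S=314.5657
Each (Δ,B) replicates both successor values, so the strategy is self-financing and V0 is arbitrage-free.

(0,0): Delta=-0.9083 Bond=314.5657
(1,0): Delta=-1.0000 Bond=343.9238
(1,1): Delta=-0.8426 Bond=312.2831
V0=139.2668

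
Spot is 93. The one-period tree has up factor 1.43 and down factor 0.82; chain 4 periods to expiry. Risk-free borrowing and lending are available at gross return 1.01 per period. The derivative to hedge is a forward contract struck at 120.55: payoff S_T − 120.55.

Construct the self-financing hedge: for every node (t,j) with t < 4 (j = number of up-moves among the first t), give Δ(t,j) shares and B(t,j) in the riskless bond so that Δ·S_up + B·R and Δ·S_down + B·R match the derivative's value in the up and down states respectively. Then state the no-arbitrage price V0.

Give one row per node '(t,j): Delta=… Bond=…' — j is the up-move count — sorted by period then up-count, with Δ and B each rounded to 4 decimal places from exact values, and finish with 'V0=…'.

(0,0): Delta=1.0000 Bond=-115.8462
(1,0): Delta=1.0000 Bond=-117.0046
(1,1): Delta=1.0000 Bond=-117.0046
(2,0): Delta=1.0000 Bond=-118.1747
(2,1): Delta=1.0000 Bond=-118.1747
(2,2): Delta=1.0000 Bond=-118.1747
(3,0): Delta=1.0000 Bond=-119.3564
(3,1): Delta=1.0000 Bond=-119.3564
(3,2): Delta=1.0000 Bond=-119.3564
(3,3): Delta=1.0000 Bond=-119.3564
V0=-22.8462

Under the risk-neutral measure, an up-move has probability p* = (R−d)/(u−d) = 0.3115 and values discount at R = 1.01.
At expiry t=4: V(4,0)=-78.5027, V(4,1)=-47.2236, V(4,2)=7.3241, V(4,3)=102.4500, V(4,4)=268.3403
(3,0): S=51.2772. Δ = (V_up−V_dn)/(S_up−S_dn) = (-47.2236−-78.5027)/(73.3264−42.0473) = 1.0000. V = [p*·-47.2236 + (1−p*)·-78.5027]/1.01 = -68.0792. B = V − Δ·S = -119.3564.
(3,1): S=89.4225. Δ = (V_up−V_dn)/(S_up−S_dn) = (7.3241−-47.2236)/(127.8741−73.3264) = 1.0000. V = [p*·7.3241 + (1−p*)·-47.2236]/1.01 = -29.9340. B = V − Δ·S = -119.3564.
(3,2): S=155.9441. Δ = (V_up−V_dn)/(S_up−S_dn) = (102.4500−7.3241)/(223.0000−127.8741) = 1.0000. V = [p*·102.4500 + (1−p*)·7.3241]/1.01 = 36.5876. B = V − Δ·S = -119.3564.
(3,3): S=271.9513. Δ = (V_up−V_dn)/(S_up−S_dn) = (268.3403−102.4500)/(388.8903−223.0000) = 1.0000. V = [p*·268.3403 + (1−p*)·102.4500]/1.01 = 152.5948. B = V − Δ·S = -119.3564.
(2,0): S=62.5332. Δ = (V_up−V_dn)/(S_up−S_dn) = (-29.9340−-68.0792)/(89.4225−51.2772) = 1.0000. V = [p*·-29.9340 + (1−p*)·-68.0792]/1.01 = -55.6415. B = V − Δ·S = -118.1747.
(2,1): S=109.0518. Δ = (V_up−V_dn)/(S_up−S_dn) = (36.5876−-29.9340)/(155.9441−89.4225) = 1.0000. V = [p*·36.5876 + (1−p*)·-29.9340]/1.01 = -9.1229. B = V − Δ·S = -118.1747.
(2,2): S=190.1757. Δ = (V_up−V_dn)/(S_up−S_dn) = (152.5948−36.5876)/(271.9513−155.9441) = 1.0000. V = [p*·152.5948 + (1−p*)·36.5876]/1.01 = 72.0010. B = V − Δ·S = -118.1747.
(1,0): S=76.2600. Δ = (V_up−V_dn)/(S_up−S_dn) = (-9.1229−-55.6415)/(109.0518−62.5332) = 1.0000. V = [p*·-9.1229 + (1−p*)·-55.6415]/1.01 = -40.7446. B = V − Δ·S = -117.0046.
(1,1): S=132.9900. Δ = (V_up−V_dn)/(S_up−S_dn) = (72.0010−-9.1229)/(190.1757−109.0518) = 1.0000. V = [p*·72.0010 + (1−p*)·-9.1229]/1.01 = 15.9854. B = V − Δ·S = -117.0046.
(0,0): S=93.0000. Δ = (V_up−V_dn)/(S_up−S_dn) = (15.9854−-40.7446)/(132.9900−76.2600) = 1.0000. V = [p*·15.9854 + (1−p*)·-40.7446]/1.01 = -22.8462. B = V − Δ·S = -115.8462.
Self-financing check: at every node Δ·S+B equals the discounted successor values.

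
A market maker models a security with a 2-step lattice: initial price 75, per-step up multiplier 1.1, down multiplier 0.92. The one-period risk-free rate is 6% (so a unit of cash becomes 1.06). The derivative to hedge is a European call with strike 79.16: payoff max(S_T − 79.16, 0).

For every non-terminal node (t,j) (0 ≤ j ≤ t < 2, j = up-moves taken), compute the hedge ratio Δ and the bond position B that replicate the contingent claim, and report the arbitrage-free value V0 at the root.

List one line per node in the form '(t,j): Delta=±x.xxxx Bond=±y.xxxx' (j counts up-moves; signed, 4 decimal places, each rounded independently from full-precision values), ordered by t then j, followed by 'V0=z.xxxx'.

(0,0): Delta=0.6299 Bond=-41.0055
(1,0): Delta=0.0000 Bond=0.0000
(1,1): Delta=0.7805 Bond=-55.8847
V0=6.2400

No-arbitrage ⇒ martingale measure with p* = (R−d)/(u−d) = 0.7778.
Terminal payoffs: V(2,0)=0.0000, V(2,1)=0.0000, V(2,2)=11.5900
Node (1,0) S=69.0000: V=(p*·0.0000+(1−p*)·0.0000)/1.06=0.0000; Δ=(0.0000−0.0000)/(75.9000−63.4800)=0.0000; B=V−Δ·S=0.0000
Node (1,1) S=82.5000: V=(p*·11.5900+(1−p*)·0.0000)/1.06=8.5042; Δ=(11.5900−0.0000)/(90.7500−75.9000)=0.7805; B=V−Δ·S=-55.8847
Node (0,0) S=75.0000: V=(p*·8.5042+(1−p*)·0.0000)/1.06=6.2400; Δ=(8.5042−0.0000)/(82.5000−69.0000)=0.6299; B=V−Δ·S=-41.0055
Self-financing check: at every node Δ·S+B equals the discounted successor values.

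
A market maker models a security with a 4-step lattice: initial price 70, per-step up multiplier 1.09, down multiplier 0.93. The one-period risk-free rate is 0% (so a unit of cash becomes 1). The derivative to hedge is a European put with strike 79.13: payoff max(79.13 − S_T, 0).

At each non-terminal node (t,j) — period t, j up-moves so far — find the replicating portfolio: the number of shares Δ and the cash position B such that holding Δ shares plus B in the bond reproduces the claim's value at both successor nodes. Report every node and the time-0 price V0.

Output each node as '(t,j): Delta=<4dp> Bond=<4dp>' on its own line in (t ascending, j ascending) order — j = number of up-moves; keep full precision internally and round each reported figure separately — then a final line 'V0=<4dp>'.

(0,0): Delta=-0.7423 Bond=62.7853
(1,0): Delta=-0.9049 Bond=73.3710
(1,1): Delta=-0.5639 Bond=49.1752
(2,0): Delta=-1.0000 Bond=79.1300
(2,1): Delta=-0.8005 Bond=65.9666
(2,2): Delta=-0.3043 Bond=27.5863
(3,0): Delta=-1.0000 Bond=79.1300
(3,1): Delta=-1.0000 Bond=79.1300
(3,2): Delta=-0.5817 Bond=49.0422
(3,3): Delta=0.0000 Bond=0.0000
V0=10.8263

The replicating-portfolio and risk-neutral prices coincide; use p* = (1−0.93)/(1.09−0.93) = 0.4375 for the latter.
Terminal payoffs: V(4,0)=26.7664, V(4,1)=17.7576, V(4,2)=7.1989, V(4,3)=0.0000, V(4,4)=0.0000
(3,0): S=56.3050. Δ = (V_up−V_dn)/(S_up−S_dn) = (17.7576−26.7664)/(61.3724−52.3636) = -1.0000. V = [p*·17.7576 + (1−p*)·26.7664]/1 = 22.8250. B = V − Δ·S = 79.1300.
(3,1): S=65.9919. Δ = (V_up−V_dn)/(S_up−S_dn) = (7.1989−17.7576)/(71.9311−61.3724) = -1.0000. V = [p*·7.1989 + (1−p*)·17.7576]/1 = 13.1381. B = V − Δ·S = 79.1300.
(3,2): S=77.3453. Δ = (V_up−V_dn)/(S_up−S_dn) = (0.0000−7.1989)/(84.3064−71.9311) = -0.5817. V = [p*·0.0000 + (1−p*)·7.1989]/1 = 4.0494. B = V − Δ·S = 49.0422.
(3,3): S=90.6520. Δ = (V_up−V_dn)/(S_up−S_dn) = (0.0000−0.0000)/(98.8107−84.3064) = 0.0000. V = [p*·0.0000 + (1−p*)·0.0000]/1 = 0.0000. B = V − Δ·S = 0.0000.
(2,0): S=60.5430. Δ = (V_up−V_dn)/(S_up−S_dn) = (13.1381−22.8250)/(65.9919−56.3050) = -1.0000. V = [p*·13.1381 + (1−p*)·22.8250]/1 = 18.5870. B = V − Δ·S = 79.1300.
(2,1): S=70.9590. Δ = (V_up−V_dn)/(S_up−S_dn) = (4.0494−13.1381)/(77.3453−65.9919) = -0.8005. V = [p*·4.0494 + (1−p*)·13.1381]/1 = 9.1618. B = V − Δ·S = 65.9666.
(2,2): S=83.1670. Δ = (V_up−V_dn)/(S_up−S_dn) = (0.0000−4.0494)/(90.6520−77.3453) = -0.3043. V = [p*·0.0000 + (1−p*)·4.0494]/1 = 2.2778. B = V − Δ·S = 27.5863.
(1,0): S=65.1000. Δ = (V_up−V_dn)/(S_up−S_dn) = (9.1618−18.5870)/(70.9590−60.5430) = -0.9049. V = [p*·9.1618 + (1−p*)·18.5870]/1 = 14.4635. B = V − Δ·S = 73.3710.
(1,1): S=76.3000. Δ = (V_up−V_dn)/(S_up−S_dn) = (2.2778−9.1618)/(83.1670−70.9590) = -0.5639. V = [p*·2.2778 + (1−p*)·9.1618]/1 = 6.1500. B = V − Δ·S = 49.1752.
(0,0): S=70.0000. Δ = (V_up−V_dn)/(S_up−S_dn) = (6.1500−14.4635)/(76.3000−65.1000) = -0.7423. V = [p*·6.1500 + (1−p*)·14.4635]/1 = 10.8263. B = V − Δ·S = 62.7853.
Root portfolio cost Δ·70+B reproduces V0=10.8263.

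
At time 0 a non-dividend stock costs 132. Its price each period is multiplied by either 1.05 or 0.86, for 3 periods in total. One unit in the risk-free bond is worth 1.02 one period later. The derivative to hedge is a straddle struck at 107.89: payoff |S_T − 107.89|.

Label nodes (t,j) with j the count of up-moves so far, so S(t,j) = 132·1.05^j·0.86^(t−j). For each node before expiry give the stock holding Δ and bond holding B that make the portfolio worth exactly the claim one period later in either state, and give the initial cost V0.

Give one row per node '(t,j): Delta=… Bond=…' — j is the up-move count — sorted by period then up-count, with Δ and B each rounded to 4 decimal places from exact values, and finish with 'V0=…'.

(0,0): Delta=0.8549 Bond=-81.6930
(1,0): Delta=0.3218 Bond=-22.8103
(1,1): Delta=0.9367 Bond=-94.6737
(2,0): Delta=-1.0000 Bond=105.7745
(2,1): Delta=0.5248 Bond=-47.4617
(2,2): Delta=1.0000 Bond=-105.7745
V0=31.1492

Risk-neutral probability p* = (R−d)/(u−d) = (1.02−0.86)/(1.05−0.86) = 0.8421.
Terminal payoffs: V(3,0)=23.9306, V(3,1)=5.3814, V(3,2)=17.2658, V(3,3)=44.9165
  t=2,j=0: stock 97.6272 → up 102.5086 (V=5.3814), down 83.9594 (V=23.9306). Price 8.1473; hedge Δ=-1.0000, bond B=105.7745.
  t=2,j=1: stock 119.1960 → up 125.1558 (V=17.2658), down 102.5086 (V=5.3814). Price 15.0876; hedge Δ=0.5248, bond B=-47.4617.
  t=2,j=2: stock 145.5300 → up 152.8065 (V=44.9165), down 125.1558 (V=17.2658). Price 39.7555; hedge Δ=1.0000, bond B=-105.7745.
  t=1,j=0: stock 113.5200 → up 119.1960 (V=15.0876), down 97.6272 (V=8.1473). Price 13.7174; hedge Δ=0.3218, bond B=-22.8103.
  t=1,j=1: stock 138.6000 → up 145.5300 (V=39.7555), down 119.1960 (V=15.0876). Price 35.1574; hedge Δ=0.9367, bond B=-94.6737.
  t=0,j=0: stock 132.0000 → up 138.6000 (V=35.1574), down 113.5200 (V=13.7174). Price 31.1492; hedge Δ=0.8549, bond B=-81.6930.
The time-0 hedge costs 31.1492, which is the no-arbitrage price.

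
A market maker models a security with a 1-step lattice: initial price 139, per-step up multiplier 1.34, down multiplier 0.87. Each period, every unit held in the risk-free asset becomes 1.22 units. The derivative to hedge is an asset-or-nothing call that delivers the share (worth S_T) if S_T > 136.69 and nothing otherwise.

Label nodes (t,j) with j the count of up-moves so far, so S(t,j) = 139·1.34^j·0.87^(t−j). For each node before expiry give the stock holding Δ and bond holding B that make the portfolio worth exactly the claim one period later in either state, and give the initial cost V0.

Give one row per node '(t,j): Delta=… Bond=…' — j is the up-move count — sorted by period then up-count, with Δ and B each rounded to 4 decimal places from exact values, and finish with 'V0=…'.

No-arbitrage ⇒ martingale measure with p* = (R−d)/(u−d) = 0.7447.
Terminal values V(1,·): V(1,0)=0.0000, V(1,1)=186.2600
  t=0,j=0: stock 139.0000 → up 186.2600 (V=186.2600), down 120.9300 (V=0.0000). Price 113.6920; hedge Δ=2.8511, bond B=-282.6059.
Each (Δ,B) replicates both successor values, so the strategy is self-financing and V0 is arbitrage-free.

(0,0): Delta=2.8511 Bond=-282.6059
V0=113.6920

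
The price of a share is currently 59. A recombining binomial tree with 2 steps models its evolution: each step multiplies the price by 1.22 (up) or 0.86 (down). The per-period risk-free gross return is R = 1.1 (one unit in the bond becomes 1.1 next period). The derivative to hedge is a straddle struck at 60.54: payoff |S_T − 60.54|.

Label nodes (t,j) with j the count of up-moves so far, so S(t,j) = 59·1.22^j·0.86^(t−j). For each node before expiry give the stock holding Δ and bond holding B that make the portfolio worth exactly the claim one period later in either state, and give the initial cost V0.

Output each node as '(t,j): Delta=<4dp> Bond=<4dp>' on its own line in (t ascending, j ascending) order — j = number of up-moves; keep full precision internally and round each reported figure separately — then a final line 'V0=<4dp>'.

Under the risk-neutral measure, an up-move has probability p* = (R−d)/(u−d) = 0.6667 and values discount at R = 1.1.
Terminal values V(2,·): V(2,0)=16.9036, V(2,1)=1.3628, V(2,2)=27.2756
(1,0): S=50.7400. Δ = (V_up−V_dn)/(S_up−S_dn) = (1.3628−16.9036)/(61.9028−43.6364) = -0.8508. V = [p*·1.3628 + (1−p*)·16.9036]/1.1 = 5.9482. B = V − Δ·S = 49.1171.
(1,1): S=71.9800. Δ = (V_up−V_dn)/(S_up−S_dn) = (27.2756−1.3628)/(87.8156−61.9028) = 1.0000. V = [p*·27.2756 + (1−p*)·1.3628]/1.1 = 16.9436. B = V − Δ·S = -55.0364.
(0,0): S=59.0000. Δ = (V_up−V_dn)/(S_up−S_dn) = (16.9436−5.9482)/(71.9800−50.7400) = 0.5177. V = [p*·16.9436 + (1−p*)·5.9482]/1.1 = 12.0714. B = V − Δ·S = -18.4714.
Each (Δ,B) replicates both successor values, so the strategy is self-financing and V0 is arbitrage-free.

(0,0): Delta=0.5177 Bond=-18.4714
(1,0): Delta=-0.8508 Bond=49.1171
(1,1): Delta=1.0000 Bond=-55.0364
V0=12.0714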